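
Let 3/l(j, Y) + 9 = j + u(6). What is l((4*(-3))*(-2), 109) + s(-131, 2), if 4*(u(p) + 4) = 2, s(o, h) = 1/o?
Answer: 763/3013 ≈ 0.25324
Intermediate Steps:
u(p) = -7/2 (u(p) = -4 + (¼)*2 = -4 + ½ = -7/2)
l(j, Y) = 3/(-25/2 + j) (l(j, Y) = 3/(-9 + (j - 7/2)) = 3/(-9 + (-7/2 + j)) = 3/(-25/2 + j))
l((4*(-3))*(-2), 109) + s(-131, 2) = 6/(-25 + 2*((4*(-3))*(-2))) + 1/(-131) = 6/(-25 + 2*(-12*(-2))) - 1/131 = 6/(-25 + 2*24) - 1/131 = 6/(-25 + 48) - 1/131 = 6/23 - 1/131 = 763/3013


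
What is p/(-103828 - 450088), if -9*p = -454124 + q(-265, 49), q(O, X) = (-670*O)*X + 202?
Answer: 687169/415437 ≈ 1.6541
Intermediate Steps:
q(O, X) = 202 - 670*O*X (q(O, X) = -670*O*X + 202 = 202 - 670*O*X)
p = -2748676/3 (p = -(-454124 + (202 - 670*(-265)*49))/9 = -(-454124 + (202 + 8699950))/9 = -(-454124 + 8700152)/9 = -1/9*8246028 = -2748676/3 ≈ -9.1623e+5)
p/(-103828 - 450088) = -2748676/(3*(-103828 - 450088)) = -2748676/3/(-553916) = -2748676/3*(-1/553916) = 687169/415437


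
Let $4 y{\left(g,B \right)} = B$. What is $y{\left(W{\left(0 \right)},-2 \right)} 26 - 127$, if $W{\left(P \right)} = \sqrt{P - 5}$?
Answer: $-140$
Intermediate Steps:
$W{\left(P \right)} = \sqrt{-5 + P}$
$y{\left(g,B \right)} = \frac{B}{4}$
$y{\left(W{\left(0 \right)},-2 \right)} 26 - 127 = \frac{1}{4} \left(-2\right) 26 - 127 = \left(- \frac{1}{2}\right) 26 - 127 = -13 - 127 = -140$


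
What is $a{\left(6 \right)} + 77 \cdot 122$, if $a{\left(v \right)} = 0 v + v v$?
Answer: $9430$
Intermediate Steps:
$a{\left(v \right)} = v^{2}$ ($a{\left(v \right)} = 0 + v^{2} = v^{2}$)
$a{\left(6 \right)} + 77 \cdot 122 = 6^{2} + 77 \cdot 122 = 36 + 9394 = 9430$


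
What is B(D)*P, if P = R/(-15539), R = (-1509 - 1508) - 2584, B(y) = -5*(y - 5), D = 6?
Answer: -28005/15539 ≈ -1.8022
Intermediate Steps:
B(y) = 25 - 5*y (B(y) = -5*(-5 + y) = 25 - 5*y)
R = -5601 (R = -3017 - 2584 = -5601)
P = 5601/15539 (P = -5601/(-15539) = -5601*(-1/15539) = 5601/15539 ≈ 0.36045)
B(D)*P = (25 - 5*6)*(5601/15539) = (25 - 30)*(5601/15539) = -5*5601/15539 = -28005/15539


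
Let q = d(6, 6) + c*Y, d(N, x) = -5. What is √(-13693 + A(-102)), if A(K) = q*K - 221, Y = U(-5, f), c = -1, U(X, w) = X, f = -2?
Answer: 3*I*√1546 ≈ 117.96*I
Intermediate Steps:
Y = -5
q = 0 (q = -5 - 1*(-5) = -5 + 5 = 0)
A(K) = -221 (A(K) = 0*K - 221 = 0 - 221 = -221)
√(-13693 + A(-102)) = √(-13693 - 221) = √(-13914) = 3*I*√1546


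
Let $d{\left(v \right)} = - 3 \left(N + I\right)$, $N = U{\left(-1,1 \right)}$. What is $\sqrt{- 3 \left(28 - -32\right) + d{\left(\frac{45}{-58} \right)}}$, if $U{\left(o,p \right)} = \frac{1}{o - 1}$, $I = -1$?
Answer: $\frac{3 i \sqrt{78}}{2} \approx 13.248 i$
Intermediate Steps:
$U{\left(o,p \right)} = \frac{1}{-1 + o}$
$N = - \frac{1}{2}$ ($N = \frac{1}{-1 - 1} = \frac{1}{-2} = - \frac{1}{2} \approx -0.5$)
$d{\left(v \right)} = \frac{9}{2}$ ($d{\left(v \right)} = - 3 \left(- \frac{1}{2} - 1\right) = \left(-3\right) \left(- \frac{3}{2}\right) = \frac{9}{2}$)
$\sqrt{- 3 \left(28 - -32\right) + d{\left(\frac{45}{-58} \right)}} = \sqrt{- 3 \left(28 - -32\right) + \frac{9}{2}} = \sqrt{- 3 \left(28 + 32\right) + \frac{9}{2}} = \sqrt{\left(-3\right) 60 + \frac{9}{2}} = \sqrt{-180 + \frac{9}{2}} = \sqrt{- \frac{351}{2}} = \frac{3 i \sqrt{78}}{2}$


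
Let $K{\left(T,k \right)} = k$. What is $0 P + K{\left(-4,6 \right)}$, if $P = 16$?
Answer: $6$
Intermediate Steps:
$0 P + K{\left(-4,6 \right)} = 0 \cdot 16 + 6 = 0 + 6 = 6$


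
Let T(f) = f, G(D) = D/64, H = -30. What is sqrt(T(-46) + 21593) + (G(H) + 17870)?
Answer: 571825/32 + sqrt(21547) ≈ 18016.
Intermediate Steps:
G(D) = D/64 (G(D) = D*(1/64) = D/64)
sqrt(T(-46) + 21593) + (G(H) + 17870) = sqrt(-46 + 21593) + ((1/64)*(-30) + 17870) = sqrt(21547) + (-15/32 + 17870) = sqrt(21547) + 571825/32 = 571825/32 + sqrt(21547)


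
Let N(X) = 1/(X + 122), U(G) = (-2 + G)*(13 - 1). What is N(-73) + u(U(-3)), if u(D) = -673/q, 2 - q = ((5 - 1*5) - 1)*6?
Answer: -32969/392 ≈ -84.105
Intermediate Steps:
U(G) = -24 + 12*G (U(G) = (-2 + G)*12 = -24 + 12*G)
q = 8 (q = 2 - ((5 - 1*5) - 1)*6 = 2 - ((5 - 5) - 1)*6 = 2 - (0 - 1)*6 = 2 - (-1)*6 = 2 - 1*(-6) = 2 + 6 = 8)
N(X) = 1/(122 + X)
u(D) = -673/8
N(-73) + u(U(-3)) = 1/(122 - 73) - 673/8 = 1/49 - 673/8 = -32969/392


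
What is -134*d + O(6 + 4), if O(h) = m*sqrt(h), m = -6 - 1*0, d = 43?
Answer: -5762 - 6*sqrt(10) ≈ -5781.0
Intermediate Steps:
m = -6 (m = -6 + 0 = -6)
O(h) = -6*sqrt(h)
-134*d + O(6 + 4) = -134*43 - 6*sqrt(6 + 4) = -5762 - 6*sqrt(10)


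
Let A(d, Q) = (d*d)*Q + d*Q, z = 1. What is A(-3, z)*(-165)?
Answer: -990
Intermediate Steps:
A(d, Q) = Q*d + Q*d² (A(d, Q) = d²*Q + Q*d = Q*d² + Q*d = Q*d + Q*d²)
A(-3, z)*(-165) = (1*(-3)*(1 - 3))*(-165) = (1*(-3)*(-2))*(-165) = 6*(-165) = -990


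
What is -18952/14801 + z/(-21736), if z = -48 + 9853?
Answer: -29319183/16932344 ≈ -1.7315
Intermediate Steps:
z = 9805
-18952/14801 + z/(-21736) = -18952/14801 + 9805/(-21736) = -18952*1/14801 + 9805*(-1/21736) = -18952/14801 - 9805/21736 = -29319183/16932344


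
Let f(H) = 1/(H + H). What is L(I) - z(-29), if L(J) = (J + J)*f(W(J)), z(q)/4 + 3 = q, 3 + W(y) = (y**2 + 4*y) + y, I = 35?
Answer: 178851/1397 ≈ 128.03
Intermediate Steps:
W(y) = -3 + y**2 + 5*y (W(y) = -3 + ((y**2 + 4*y) + y) = -3 + (y**2 + 5*y) = -3 + y**2 + 5*y)
z(q) = -12 + 4*q
f(H) = 1/(2*H)
L(J) = J/(-3 + J**2 + 5*J) (L(J) = (J + J)*(1/(2*(-3 + J**2 + 5*J))) = (2*J)*(1/(2*(-3 + J**2 + 5*J))) = J/(-3 + J**2 + 5*J))
L(I) - z(-29) = 35/(-3 + 35**2 + 5*35) - (-12 + 4*(-29)) = 35/(-3 + 1225 + 175) - (-12 - 116) = 35/1397 - 1*(-128) = 35*(1/1397) + 128 = 35/1397 + 128 = 178851/1397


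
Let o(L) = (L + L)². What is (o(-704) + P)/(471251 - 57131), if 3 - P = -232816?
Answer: 316469/59160 ≈ 5.3494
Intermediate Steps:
P = 232819 (P = 3 - 1*(-232816) = 3 + 232816 = 232819)
o(L) = 4*L² (o(L) = (2*L)² = 4*L²)
(o(-704) + P)/(471251 - 57131) = (4*(-704)² + 232819)/(471251 - 57131) = (4*495616 + 232819)/414120 = (1982464 + 232819)*(1/414120) = 2215283*(1/414120) = 316469/59160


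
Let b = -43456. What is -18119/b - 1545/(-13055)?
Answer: 8676659/16209088 ≈ 0.53530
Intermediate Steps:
-18119/b - 1545/(-13055) = -18119/(-43456) - 1545/(-13055) = -18119*(-1/43456) - 1545*(-1/13055) = 18119/43456 + 309/2611 = 8676659/16209088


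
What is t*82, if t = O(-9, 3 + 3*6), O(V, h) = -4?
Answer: -328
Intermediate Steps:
t = -4
t*82 = -4*82 = -328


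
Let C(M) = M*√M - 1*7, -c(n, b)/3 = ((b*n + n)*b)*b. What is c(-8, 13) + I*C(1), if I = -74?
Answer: 57228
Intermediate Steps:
c(n, b) = -3*b²*(n + b*n) (c(n, b) = -3*(b*n + n)*b*b = -3*(n + b*n)*b*b = -3*b*(n + b*n)*b = -3*b²*(n + b*n))
C(M) = -7 + M^(3/2) (C(M) = M^(3/2) - 7 = -7 + M^(3/2))
c(-8, 13) + I*C(1) = -3*(-8)*13²*(1 + 13) - 74*(-7 + 1^(3/2)) = -3*(-8)*169*14 - 74*(-7 + 1) = 56784 - 74*(-6) = 56784 + 444 = 57228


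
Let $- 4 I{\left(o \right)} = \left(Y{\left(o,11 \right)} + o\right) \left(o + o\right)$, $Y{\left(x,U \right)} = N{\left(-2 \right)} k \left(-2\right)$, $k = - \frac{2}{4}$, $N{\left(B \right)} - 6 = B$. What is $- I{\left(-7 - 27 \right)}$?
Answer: $510$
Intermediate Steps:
$N{\left(B \right)} = 6 + B$
$k = - \frac{1}{2}$ ($k = \left(-2\right) \frac{1}{4} = - \frac{1}{2} \approx -0.5$)
$Y{\left(x,U \right)} = 4$ ($Y{\left(x,U \right)} = \left(6 - 2\right) \left(- \frac{1}{2}\right) \left(-2\right) = 4 \left(- \frac{1}{2}\right) \left(-2\right) = \left(-2\right) \left(-2\right) = 4$)
$I{\left(o \right)} = - \frac{o \left(4 + o\right)}{2}$ ($I{\left(o \right)} = - \frac{\left(4 + o\right) \left(o + o\right)}{4} = - \frac{\left(4 + o\right) 2 o}{4} = - \frac{2 o \left(4 + o\right)}{4} = - \frac{o \left(4 + o\right)}{2}$)
$- I{\left(-7 - 27 \right)} = - \frac{\left(-1\right) \left(-7 - 27\right) \left(4 - 34\right)}{2} = - \frac{\left(-1\right) \left(-34\right) \left(4 - 34\right)}{2} = - \frac{\left(-1\right) \left(-34\right) \left(-30\right)}{2} = \left(-1\right) \left(-510\right) = 510$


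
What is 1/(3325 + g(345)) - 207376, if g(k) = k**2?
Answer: -25372453599/122350 ≈ -2.0738e+5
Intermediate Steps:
1/(3325 + g(345)) - 207376 = 1/(3325 + 345**2) - 207376 = 1/(3325 + 119025) - 207376 = 1/122350 - 207376 = -25372453599/122350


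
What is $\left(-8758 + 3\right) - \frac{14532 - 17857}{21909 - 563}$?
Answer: $- \frac{186880905}{21346} \approx -8754.8$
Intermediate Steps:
$\left(-8758 + 3\right) - \frac{14532 - 17857}{21909 - 563} = -8755 - - \frac{3325}{21346} = -8755 + \frac{3325}{21346} = - \frac{186880905}{21346}$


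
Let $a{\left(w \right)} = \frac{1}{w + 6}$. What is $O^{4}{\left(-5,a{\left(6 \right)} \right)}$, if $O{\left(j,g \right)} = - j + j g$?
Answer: $\frac{9150625}{20736} \approx 441.29$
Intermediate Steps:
$a{\left(w \right)} = \frac{1}{6 + w}$
$O{\left(j,g \right)} = - j + g j$
$O^{4}{\left(-5,a{\left(6 \right)} \right)} = \left(- 5 \left(-1 + \frac{1}{6 + 6}\right)\right)^{4} = \left(- 5 \left(-1 + \frac{1}{12}\right)\right)^{4} = \left(\left(-5\right) \left(- \frac{11}{12}\right)\right)^{4} = \left(\frac{55}{12}\right)^{4} = \frac{9150625}{20736}$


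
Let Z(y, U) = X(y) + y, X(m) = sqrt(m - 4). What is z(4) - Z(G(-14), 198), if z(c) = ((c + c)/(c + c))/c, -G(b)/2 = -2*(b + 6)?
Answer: 129/4 - 6*I ≈ 32.25 - 6.0*I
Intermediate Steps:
X(m) = sqrt(-4 + m)
G(b) = 24 + 4*b (G(b) = -(-4)*(b + 6) = -(-4)*(6 + b) = -2*(-12 - 2*b) = 24 + 4*b)
z(c) = 1/c (z(c) = ((2*c)/((2*c)))/c = ((2*c)*(1/(2*c)))/c = 1/c)
Z(y, U) = y + sqrt(-4 + y) (Z(y, U) = sqrt(-4 + y) + y = y + sqrt(-4 + y))
z(4) - Z(G(-14), 198) = 1/4 - ((24 + 4*(-14)) + sqrt(-4 + (24 + 4*(-14)))) = 1/4 - ((24 - 56) + sqrt(-4 + (24 - 56))) = 1/4 - (-32 + sqrt(-4 - 32)) = 1/4 - (-32 + sqrt(-36)) = 1/4 - (-32 + 6*I) = 1/4 + (32 - 6*I) = 129/4 - 6*I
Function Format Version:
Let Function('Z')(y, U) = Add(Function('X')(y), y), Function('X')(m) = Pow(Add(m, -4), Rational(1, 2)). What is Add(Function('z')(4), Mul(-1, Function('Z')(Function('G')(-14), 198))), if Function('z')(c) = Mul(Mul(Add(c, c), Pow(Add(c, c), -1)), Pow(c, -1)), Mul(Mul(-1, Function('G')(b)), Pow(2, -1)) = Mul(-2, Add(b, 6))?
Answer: Add(Rational(129, 4), Mul(-6, I)) ≈ Add(32.250, Mul(-6.0000, I))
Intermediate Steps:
Function('X')(m) = Pow(Add(-4, m), Rational(1, 2))
Function('G')(b) = Add(24, Mul(4, b)) (Function('G')(b) = Mul(-2, Mul(-2, Add(b, 6))) = Mul(-2, Mul(-2, Add(6, b))) = Mul(-2, Add(-12, Mul(-2, b))) = Add(24, Mul(4, b)))
Function('z')(c) = Pow(c, -1) (Function('z')(c) = Mul(Mul(Mul(2, c), Pow(Mul(2, c), -1)), Pow(c, -1)) = Mul(Mul(Mul(2, c), Mul(Rational(1, 2), Pow(c, -1))), Pow(c, -1)) = Mul(1, Pow(c, -1)) = Pow(c, -1))
Function('Z')(y, U) = Add(y, Pow(Add(-4, y), Rational(1, 2))) (Function('Z')(y, U) = Add(Pow(Add(-4, y), Rational(1, 2)), y) = Add(y, Pow(Add(-4, y), Rational(1, 2))))
Add(Function('z')(4), Mul(-1, Function('Z')(Function('G')(-14), 198))) = Add(Pow(4, -1), Mul(-1, Add(Add(24, Mul(4, -14)), Pow(Add(-4, Add(24, Mul(4, -14))), Rational(1, 2))))) = Add(Rational(1, 4), Mul(-1, Add(Add(24, -56), Pow(Add(-4, Add(24, -56)), Rational(1, 2))))) = Add(Rational(1, 4), Mul(-1, Add(-32, Pow(Add(-4, -32), Rational(1, 2))))) = Add(Rational(1, 4), Mul(-1, Add(-32, Pow(-36, Rational(1, 2))))) = Add(Rational(1, 4), Mul(-1, Add(-32, Mul(6, I)))) = Add(Rational(1, 4), Add(32, Mul(-6, I))) = Add(Rational(129, 4), Mul(-6, I))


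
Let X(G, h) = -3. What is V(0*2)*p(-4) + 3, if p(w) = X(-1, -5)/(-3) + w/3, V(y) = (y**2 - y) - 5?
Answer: 14/3 ≈ 4.6667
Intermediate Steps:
V(y) = -5 + y**2 - y
p(w) = 1 + w/3 (p(w) = -3/(-3) + w/3 = -3*(-1/3) + w*(1/3) = 1 + w/3)
V(0*2)*p(-4) + 3 = (-5 + (0*2)**2 - 0*2)*(1 + (1/3)*(-4)) + 3 = (-5 + 0**2 - 1*0)*(1 - 4/3) + 3 = (-5 + 0 + 0)*(-1/3) + 3 = -5*(-1/3) + 3 = 5/3 + 3 = 14/3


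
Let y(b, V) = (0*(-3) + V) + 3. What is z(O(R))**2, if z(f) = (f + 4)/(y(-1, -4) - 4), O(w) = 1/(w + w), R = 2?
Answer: 289/400 ≈ 0.72250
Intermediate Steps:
y(b, V) = 3 + V (y(b, V) = (0 + V) + 3 = V + 3 = 3 + V)
O(w) = 1/(2*w)
z(f) = -4/5 - f/5 (z(f) = (f + 4)/((3 - 4) - 4) = (4 + f)/(-1 - 4) = (4 + f)/(-5) = (4 + f)*(-1/5) = -4/5 - f/5)
z(O(R))**2 = (-4/5 - 1/(10*2))**2 = (-4/5 - 1/5*1/4)**2 = (-4/5 - 1/20)**2 = (-17/20)**2 = 289/400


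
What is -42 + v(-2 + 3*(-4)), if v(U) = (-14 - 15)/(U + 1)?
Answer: -517/13 ≈ -39.769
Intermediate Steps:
v(U) = -29/(1 + U)
-42 + v(-2 + 3*(-4)) = -42 - 29/(1 + (-2 + 3*(-4))) = -42 - 29/(1 + (-2 - 12)) = -42 - 29/(1 - 14) = -42 - 29/(-13) = -42 - 29*(-1/13) = -42 + 29/13 = -517/13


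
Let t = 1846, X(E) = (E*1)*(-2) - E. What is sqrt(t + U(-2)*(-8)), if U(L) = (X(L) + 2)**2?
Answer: sqrt(1334) ≈ 36.524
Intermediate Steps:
X(E) = -3*E (X(E) = E*(-2) - E = -2*E - E = -3*E)
U(L) = (2 - 3*L)**2 (U(L) = (-3*L + 2)**2 = (2 - 3*L)**2)
sqrt(t + U(-2)*(-8)) = sqrt(1846 + (-2 + 3*(-2))**2*(-8)) = sqrt(1846 + (-2 - 6)**2*(-8)) = sqrt(1846 + (-8)**2*(-8)) = sqrt(1846 + 64*(-8)) = sqrt(1846 - 512) = sqrt(1334)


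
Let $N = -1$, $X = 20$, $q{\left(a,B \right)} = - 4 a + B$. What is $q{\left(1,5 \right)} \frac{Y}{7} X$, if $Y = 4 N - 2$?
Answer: $- \frac{120}{7} \approx -17.143$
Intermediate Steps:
$q{\left(a,B \right)} = B - 4 a$
$Y = -6$ ($Y = 4 \left(-1\right) - 2 = -4 - 2 = -6$)
$q{\left(1,5 \right)} \frac{Y}{7} X = \left(5 - 4\right) \left(- \frac{6}{7}\right) 20 = \left(5 - 4\right) \left(\left(-6\right) \frac{1}{7}\right) 20 = 1 \left(- \frac{6}{7}\right) 20 = \left(- \frac{6}{7}\right) 20 = - \frac{120}{7}$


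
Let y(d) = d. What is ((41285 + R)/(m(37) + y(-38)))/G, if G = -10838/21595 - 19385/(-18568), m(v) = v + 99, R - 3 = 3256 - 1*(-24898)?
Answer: 1988898043880/1521653637 ≈ 1307.1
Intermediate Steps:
R = 28157 (R = 3 + (3256 - 1*(-24898)) = 3 + (3256 + 24898) = 3 + 28154 = 28157)
m(v) = 99 + v
G = 217379091/400975960 (G = -10838*1/21595 - 19385*(-1/18568) = -10838/21595 + 19385/18568 = 217379091/400975960 ≈ 0.54212)
((41285 + R)/(m(37) + y(-38)))/G = ((41285 + 28157)/((99 + 37) - 38))/(217379091/400975960) = (69442/(136 - 38))*(400975960/217379091) = (69442/98)*(400975960/217379091) = (69442*(1/98))*(400975960/217379091) = (34721/49)*(400975960/217379091) = 1988898043880/1521653637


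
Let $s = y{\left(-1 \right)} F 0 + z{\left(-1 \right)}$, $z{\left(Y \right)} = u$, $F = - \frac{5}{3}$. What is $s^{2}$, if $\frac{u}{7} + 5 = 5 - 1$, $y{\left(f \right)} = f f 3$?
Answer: $49$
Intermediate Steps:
$y{\left(f \right)} = 3 f^{2}$ ($y{\left(f \right)} = f^{2} \cdot 3 = 3 f^{2}$)
$F = - \frac{5}{3}$ ($F = \left(-5\right) \frac{1}{3} = - \frac{5}{3} \approx -1.6667$)
$u = -7$ ($u = -35 + 7 \left(5 - 1\right) = -35 + 7 \cdot 4 = -35 + 28 = -7$)
$z{\left(Y \right)} = -7$
$s = -7$ ($s = 3 \left(-1\right)^{2} \left(- \frac{5}{3}\right) 0 - 7 = 3 \cdot 1 \left(- \frac{5}{3}\right) 0 - 7 = 3 \left(- \frac{5}{3}\right) 0 - 7 = \left(-5\right) 0 - 7 = 0 - 7 = -7$)
$s^{2} = \left(-7\right)^{2} = 49$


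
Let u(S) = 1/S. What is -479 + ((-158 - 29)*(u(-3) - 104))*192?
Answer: 3745505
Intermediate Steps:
u(S) = 1/S
-479 + ((-158 - 29)*(u(-3) - 104))*192 = -479 + ((-158 - 29)*(1/(-3) - 104))*192 = -479 - 187*(-1/3 - 104)*192 = -479 - 187*(-313/3)*192 = -479 + (58531/3)*192 = -479 + 3745984 = 3745505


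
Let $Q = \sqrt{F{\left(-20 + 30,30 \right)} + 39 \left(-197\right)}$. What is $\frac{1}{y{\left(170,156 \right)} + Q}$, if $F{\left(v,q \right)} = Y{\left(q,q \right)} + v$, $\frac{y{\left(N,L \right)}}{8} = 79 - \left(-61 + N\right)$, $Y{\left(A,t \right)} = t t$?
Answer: $- \frac{240}{64373} - \frac{i \sqrt{6773}}{64373} \approx -0.0037283 - 0.0012785 i$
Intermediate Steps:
$Y{\left(A,t \right)} = t^{2}$
$y{\left(N,L \right)} = 1120 - 8 N$ ($y{\left(N,L \right)} = 8 \left(79 - \left(-61 + N\right)\right) = 8 \left(140 - N\right) = 1120 - 8 N$)
$F{\left(v,q \right)} = v + q^{2}$ ($F{\left(v,q \right)} = q^{2} + v = v + q^{2}$)
$Q = i \sqrt{6773}$ ($Q = \sqrt{\left(\left(-20 + 30\right) + 30^{2}\right) + 39 \left(-197\right)} = \sqrt{\left(10 + 900\right) - 7683} = \sqrt{910 - 7683} = \sqrt{-6773} = i \sqrt{6773} \approx 82.298 i$)
$\frac{1}{y{\left(170,156 \right)} + Q} = \frac{1}{\left(1120 - 1360\right) + i \sqrt{6773}} = \frac{1}{-240 + i \sqrt{6773}}$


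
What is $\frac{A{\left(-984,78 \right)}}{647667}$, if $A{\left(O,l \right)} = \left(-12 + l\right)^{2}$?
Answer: $\frac{484}{71963} \approx 0.0067257$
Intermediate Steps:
$\frac{A{\left(-984,78 \right)}}{647667} = \frac{\left(-12 + 78\right)^{2}}{647667} = 66^{2} \cdot \frac{1}{647667} = 4356 \cdot \frac{1}{647667} = \frac{484}{71963}$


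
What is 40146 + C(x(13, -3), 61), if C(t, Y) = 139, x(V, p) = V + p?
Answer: 40285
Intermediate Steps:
40146 + C(x(13, -3), 61) = 40146 + 139 = 40285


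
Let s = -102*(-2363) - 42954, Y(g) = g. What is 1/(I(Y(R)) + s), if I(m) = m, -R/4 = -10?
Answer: 1/198112 ≈ 5.0477e-6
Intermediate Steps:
R = 40 (R = -4*(-10) = 40)
s = 198072 (s = 241026 - 42954 = 198072)
1/(I(Y(R)) + s) = 1/(40 + 198072) = 1/198112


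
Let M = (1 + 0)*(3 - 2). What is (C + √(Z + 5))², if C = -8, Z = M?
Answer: (8 - √6)² ≈ 30.808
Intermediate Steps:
M = 1 (M = 1*1 = 1)
Z = 1
(C + √(Z + 5))² = (-8 + √(1 + 5))² = (-8 + √6)²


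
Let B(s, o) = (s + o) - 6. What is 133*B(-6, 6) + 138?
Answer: -660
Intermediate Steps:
B(s, o) = -6 + o + s (B(s, o) = (o + s) - 6 = -6 + o + s)
133*B(-6, 6) + 138 = 133*(-6 + 6 - 6) + 138 = 133*(-6) + 138 = -798 + 138 = -660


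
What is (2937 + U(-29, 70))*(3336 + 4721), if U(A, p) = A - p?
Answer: 22865766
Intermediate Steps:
(2937 + U(-29, 70))*(3336 + 4721) = (2937 + (-29 - 1*70))*(3336 + 4721) = (2937 + (-29 - 70))*8057 = (2937 - 99)*8057 = 2838*8057 = 22865766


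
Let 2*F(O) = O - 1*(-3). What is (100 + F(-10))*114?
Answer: 11001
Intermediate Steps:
F(O) = 3/2 + O/2 (F(O) = (O - 1*(-3))/2 = (O + 3)/2 = (3 + O)/2 = 3/2 + O/2)
(100 + F(-10))*114 = (100 + (3/2 + (½)*(-10)))*114 = (100 + (3/2 - 5))*114 = (100 - 7/2)*114 = (193/2)*114 = 11001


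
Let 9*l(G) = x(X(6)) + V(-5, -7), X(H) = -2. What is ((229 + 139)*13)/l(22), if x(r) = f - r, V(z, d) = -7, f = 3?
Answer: -21528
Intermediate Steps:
x(r) = 3 - r
l(G) = -2/9 (l(G) = ((3 - 1*(-2)) - 7)/9 = ((3 + 2) - 7)/9 = (5 - 7)/9 = (1/9)*(-2) = -2/9)
((229 + 139)*13)/l(22) = ((229 + 139)*13)/(-2/9) = (368*13)*(-9/2) = 4784*(-9/2) = -21528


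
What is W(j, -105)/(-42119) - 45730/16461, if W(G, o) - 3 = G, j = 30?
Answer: -175149553/63029169 ≈ -2.7789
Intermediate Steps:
W(G, o) = 3 + G
W(j, -105)/(-42119) - 45730/16461 = (3 + 30)/(-42119) - 45730/16461 = 33*(-1/42119) - 45730*1/16461 = -3/3829 - 45730/16461 = -175149553/63029169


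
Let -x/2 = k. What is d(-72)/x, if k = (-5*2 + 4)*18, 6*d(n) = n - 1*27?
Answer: -11/144 ≈ -0.076389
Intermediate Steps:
d(n) = -9/2 + n/6 (d(n) = (n - 1*27)/6 = (n - 27)/6 = (-27 + n)/6 = -9/2 + n/6)
k = -108 (k = (-10 + 4)*18 = -6*18 = -108)
x = 216 (x = -2*(-108) = 216)
d(-72)/x = (-9/2 + (⅙)*(-72))/216 = (-9/2 - 12)*(1/216) = -33/2*1/216 = -11/144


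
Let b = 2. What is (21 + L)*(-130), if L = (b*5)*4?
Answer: -7930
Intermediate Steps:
L = 40 (L = (2*5)*4 = 10*4 = 40)
(21 + L)*(-130) = (21 + 40)*(-130) = 61*(-130) = -7930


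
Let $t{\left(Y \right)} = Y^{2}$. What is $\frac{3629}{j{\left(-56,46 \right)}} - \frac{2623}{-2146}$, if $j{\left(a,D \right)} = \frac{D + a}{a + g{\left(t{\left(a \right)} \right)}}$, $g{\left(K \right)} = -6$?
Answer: $\frac{241435969}{10730} \approx 22501.0$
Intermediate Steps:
$j{\left(a,D \right)} = \frac{D + a}{-6 + a}$ ($j{\left(a,D \right)} = \frac{D + a}{a - 6} = \frac{D + a}{-6 + a}$)
$\frac{3629}{j{\left(-56,46 \right)}} - \frac{2623}{-2146} = \frac{3629}{\frac{1}{-6 - 56} \left(46 - 56\right)} - \frac{2623}{-2146} = \frac{3629}{\frac{1}{-62} \left(-10\right)} - - \frac{2623}{2146} = \frac{3629}{\left(- \frac{1}{62}\right) \left(-10\right)} + \frac{2623}{2146} = \frac{3629}{\frac{5}{31}} + \frac{2623}{2146} = 3629 \cdot \frac{31}{5} + \frac{2623}{2146} = \frac{112499}{5} + \frac{2623}{2146} = \frac{241435969}{10730}$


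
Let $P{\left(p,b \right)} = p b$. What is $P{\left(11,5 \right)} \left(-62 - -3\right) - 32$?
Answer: $-3277$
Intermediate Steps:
$P{\left(p,b \right)} = b p$
$P{\left(11,5 \right)} \left(-62 - -3\right) - 32 = 5 \cdot 11 \left(-62 - -3\right) - 32 = 55 \left(-62 + 3\right) - 32 = 55 \left(-59\right) - 32 = -3245 - 32 = -3277$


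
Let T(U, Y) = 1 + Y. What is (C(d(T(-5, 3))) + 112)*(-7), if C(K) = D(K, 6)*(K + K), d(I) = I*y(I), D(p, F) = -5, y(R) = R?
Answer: 336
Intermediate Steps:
d(I) = I² (d(I) = I*I = I²)
C(K) = -10*K (C(K) = -5*(K + K) = -10*K)
(C(d(T(-5, 3))) + 112)*(-7) = (-10*(1 + 3)² + 112)*(-7) = (-10*4² + 112)*(-7) = (-10*16 + 112)*(-7) = (-160 + 112)*(-7) = -48*(-7) = 336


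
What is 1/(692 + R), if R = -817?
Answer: -1/125 ≈ -0.0080000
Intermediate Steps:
1/(692 + R) = 1/(692 - 817) = 1/(-125) = -1/125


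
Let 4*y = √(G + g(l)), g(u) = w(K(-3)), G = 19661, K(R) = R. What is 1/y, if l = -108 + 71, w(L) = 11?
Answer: √4918/2459 ≈ 0.028519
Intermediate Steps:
l = -37
g(u) = 11
y = √4918/2 (y = √(19661 + 11)/4 = √19672/4 = (2*√4918)/4 = √4918/2 ≈ 35.064)
1/y = 1/(√4918/2) = √4918/2459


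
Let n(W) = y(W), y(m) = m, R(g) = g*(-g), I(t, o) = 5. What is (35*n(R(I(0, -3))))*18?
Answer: -15750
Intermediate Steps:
R(g) = -g**2
n(W) = W
(35*n(R(I(0, -3))))*18 = (35*(-1*5**2))*18 = (35*(-1*25))*18 = (35*(-25))*18 = -875*18 = -15750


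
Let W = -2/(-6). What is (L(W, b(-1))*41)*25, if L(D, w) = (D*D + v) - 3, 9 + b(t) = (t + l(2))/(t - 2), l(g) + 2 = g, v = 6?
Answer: 28700/9 ≈ 3188.9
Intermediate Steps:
l(g) = -2 + g
b(t) = -9 + t/(-2 + t) (b(t) = -9 + (t + (-2 + 2))/(t - 2) = -9 + (t + 0)/(-2 + t) = -9 + t/(-2 + t))
W = ⅓ (W = -2*(-⅙) = ⅓ ≈ 0.33333)
L(D, w) = 3 + D² (L(D, w) = (D*D + 6) - 3 = (D² + 6) - 3 = (6 + D²) - 3 = 3 + D²)
(L(W, b(-1))*41)*25 = ((3 + (⅓)²)*41)*25 = ((3 + ⅑)*41)*25 = ((28/9)*41)*25 = (1148/9)*25 = 28700/9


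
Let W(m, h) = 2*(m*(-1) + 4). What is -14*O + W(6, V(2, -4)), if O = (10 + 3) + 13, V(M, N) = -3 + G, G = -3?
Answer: -368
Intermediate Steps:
V(M, N) = -6 (V(M, N) = -3 - 3 = -6)
O = 26 (O = 13 + 13 = 26)
W(m, h) = 8 - 2*m (W(m, h) = 2*(-m + 4) = 2*(4 - m) = 8 - 2*m)
-14*O + W(6, V(2, -4)) = -14*26 + (8 - 2*6) = -364 + (8 - 12) = -364 - 4 = -368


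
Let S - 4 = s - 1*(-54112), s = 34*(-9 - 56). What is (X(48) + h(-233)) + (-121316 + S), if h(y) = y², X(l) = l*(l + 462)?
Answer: 9359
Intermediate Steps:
X(l) = l*(462 + l)
s = -2210 (s = 34*(-65) = -2210)
S = 51906 (S = 4 + (-2210 - 1*(-54112)) = 4 + (-2210 + 54112) = 4 + 51902 = 51906)
(X(48) + h(-233)) + (-121316 + S) = (48*(462 + 48) + (-233)²) + (-121316 + 51906) = (48*510 + 54289) - 69410 = (24480 + 54289) - 69410 = 78769 - 69410 = 9359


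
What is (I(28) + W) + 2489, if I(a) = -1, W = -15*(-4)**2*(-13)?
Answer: 5608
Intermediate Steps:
W = 3120 (W = -15*16*(-13) = -240*(-13) = 3120)
(I(28) + W) + 2489 = (-1 + 3120) + 2489 = 3119 + 2489 = 5608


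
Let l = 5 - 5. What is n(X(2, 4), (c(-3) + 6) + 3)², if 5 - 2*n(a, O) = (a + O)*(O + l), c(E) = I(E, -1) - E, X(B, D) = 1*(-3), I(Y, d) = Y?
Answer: 2401/4 ≈ 600.25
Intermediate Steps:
l = 0
X(B, D) = -3
c(E) = 0 (c(E) = E - E = 0)
n(a, O) = 5/2 - O*(O + a)/2 (n(a, O) = 5/2 - (a + O)*(O + 0)/2 = 5/2 - (O + a)*O/2 = 5/2 - O*(O + a)/2)
n(X(2, 4), (c(-3) + 6) + 3)² = (5/2 - ((0 + 6) + 3)²/2 - ½*((0 + 6) + 3)*(-3))² = (5/2 - (6 + 3)²/2 - ½*(6 + 3)*(-3))² = (5/2 - ½*9² - ½*9*(-3))² = (5/2 - ½*81 + 27/2)² = (5/2 - 81/2 + 27/2)² = (-49/2)² = 2401/4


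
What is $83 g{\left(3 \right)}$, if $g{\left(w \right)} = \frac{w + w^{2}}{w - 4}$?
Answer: $-996$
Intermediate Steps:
$g{\left(w \right)} = \frac{w + w^{2}}{-4 + w}$
$83 g{\left(3 \right)} = 83 \frac{3 \left(1 + 3\right)}{-4 + 3} = 83 \cdot 3 \frac{1}{-1} \cdot 4 = 83 \cdot 3 \left(-1\right) 4 = 83 \left(-12\right) = -996$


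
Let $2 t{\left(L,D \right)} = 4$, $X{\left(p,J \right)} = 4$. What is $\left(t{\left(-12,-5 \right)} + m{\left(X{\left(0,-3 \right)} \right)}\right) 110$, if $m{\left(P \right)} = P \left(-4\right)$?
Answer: $-1540$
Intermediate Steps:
$t{\left(L,D \right)} = 2$ ($t{\left(L,D \right)} = \frac{1}{2} \cdot 4 = 2$)
$m{\left(P \right)} = - 4 P$
$\left(t{\left(-12,-5 \right)} + m{\left(X{\left(0,-3 \right)} \right)}\right) 110 = \left(2 - 16\right) 110 = \left(-14\right) 110 = -1540$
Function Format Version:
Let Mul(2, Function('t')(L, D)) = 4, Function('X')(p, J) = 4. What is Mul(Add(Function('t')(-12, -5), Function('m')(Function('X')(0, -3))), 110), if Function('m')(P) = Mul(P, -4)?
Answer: -1540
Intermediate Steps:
Function('t')(L, D) = 2 (Function('t')(L, D) = Mul(Rational(1, 2), 4) = 2)
Function('m')(P) = Mul(-4, P)
Mul(Add(Function('t')(-12, -5), Function('m')(Function('X')(0, -3))), 110) = Mul(Add(2, Mul(-4, 4)), 110) = Mul(Add(2, -16), 110) = Mul(-14, 110) = -1540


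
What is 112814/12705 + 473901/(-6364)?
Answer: -5302963909/80854620 ≈ -65.586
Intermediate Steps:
112814/12705 + 473901/(-6364) = 112814*(1/12705) + 473901*(-1/6364) = 112814/12705 - 473901/6364 = -5302963909/80854620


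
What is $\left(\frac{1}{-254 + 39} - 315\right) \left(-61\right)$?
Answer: $\frac{4131286}{215} \approx 19215.0$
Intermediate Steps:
$\left(\frac{1}{-254 + 39} - 315\right) \left(-61\right) = \left(\frac{1}{-215} - 315\right) \left(-61\right) = \left(- \frac{1}{215} - 315\right) \left(-61\right) = \left(- \frac{67726}{215}\right) \left(-61\right) = \frac{4131286}{215}$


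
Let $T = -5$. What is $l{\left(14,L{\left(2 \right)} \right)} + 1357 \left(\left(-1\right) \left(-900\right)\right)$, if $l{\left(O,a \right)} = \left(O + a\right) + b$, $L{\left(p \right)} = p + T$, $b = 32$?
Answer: $1221343$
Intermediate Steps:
$L{\left(p \right)} = -5 + p$ ($L{\left(p \right)} = p - 5 = -5 + p$)
$l{\left(O,a \right)} = 32 + O + a$ ($l{\left(O,a \right)} = \left(O + a\right) + 32 = 32 + O + a$)
$l{\left(14,L{\left(2 \right)} \right)} + 1357 \left(\left(-1\right) \left(-900\right)\right) = \left(32 + 14 + \left(-5 + 2\right)\right) + 1357 \left(\left(-1\right) \left(-900\right)\right) = \left(32 + 14 - 3\right) + 1357 \cdot 900 = 43 + 1221300 = 1221343$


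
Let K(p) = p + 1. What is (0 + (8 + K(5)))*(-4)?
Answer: -56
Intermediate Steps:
K(p) = 1 + p
(0 + (8 + K(5)))*(-4) = (0 + (8 + (1 + 5)))*(-4) = (0 + (8 + 6))*(-4) = (0 + 14)*(-4) = 14*(-4) = -56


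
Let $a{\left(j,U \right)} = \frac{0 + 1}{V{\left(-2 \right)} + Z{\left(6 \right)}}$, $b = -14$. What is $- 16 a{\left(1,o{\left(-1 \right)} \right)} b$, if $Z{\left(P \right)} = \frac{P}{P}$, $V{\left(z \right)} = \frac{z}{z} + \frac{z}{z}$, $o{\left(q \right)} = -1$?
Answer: $\frac{224}{3} \approx 74.667$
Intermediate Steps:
$V{\left(z \right)} = 2$ ($V{\left(z \right)} = 1 + 1 = 2$)
$Z{\left(P \right)} = 1$
$a{\left(j,U \right)} = \frac{1}{3}$ ($a{\left(j,U \right)} = \frac{0 + 1}{2 + 1} = 1 \cdot \frac{1}{3} = \frac{1}{3}$)
$- 16 a{\left(1,o{\left(-1 \right)} \right)} b = \left(-16\right) \frac{1}{3} \left(-14\right) = \left(- \frac{16}{3}\right) \left(-14\right) = \frac{224}{3}$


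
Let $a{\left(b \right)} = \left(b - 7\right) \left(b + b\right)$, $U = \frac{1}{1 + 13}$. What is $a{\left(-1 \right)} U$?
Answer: $\frac{8}{7} \approx 1.1429$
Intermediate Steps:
$U = \frac{1}{14} \approx 0.071429$
$a{\left(b \right)} = 2 b \left(-7 + b\right)$ ($a{\left(b \right)} = \left(-7 + b\right) 2 b = 2 b \left(-7 + b\right)$)
$a{\left(-1 \right)} U = 2 \left(-1\right) \left(-7 - 1\right) \frac{1}{14} = 2 \left(-1\right) \left(-8\right) \frac{1}{14} = 16 \cdot \frac{1}{14} = \frac{8}{7}$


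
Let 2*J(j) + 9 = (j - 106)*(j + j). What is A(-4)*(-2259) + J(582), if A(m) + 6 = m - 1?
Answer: 603753/2 ≈ 3.0188e+5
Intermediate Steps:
A(m) = -7 + m (A(m) = -6 + (m - 1) = -6 + (-1 + m) = -7 + m)
J(j) = -9/2 + j*(-106 + j) (J(j) = -9/2 + ((j - 106)*(j + j))/2 = -9/2 + ((-106 + j)*(2*j))/2 = -9/2 + (2*j*(-106 + j))/2 = -9/2 + j*(-106 + j))
A(-4)*(-2259) + J(582) = (-7 - 4)*(-2259) + (-9/2 + 582² - 106*582) = -11*(-2259) + (-9/2 + 338724 - 61692) = 24849 + 554055/2 = 603753/2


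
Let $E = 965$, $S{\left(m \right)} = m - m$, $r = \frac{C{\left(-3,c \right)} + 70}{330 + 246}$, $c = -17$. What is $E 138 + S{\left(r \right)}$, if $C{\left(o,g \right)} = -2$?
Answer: $133170$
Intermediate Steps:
$r = \frac{17}{144}$ ($r = \frac{-2 + 70}{330 + 246} = \frac{68}{576} = 68 \cdot \frac{1}{576} = \frac{17}{144} \approx 0.11806$)
$S{\left(m \right)} = 0$
$E 138 + S{\left(r \right)} = 965 \cdot 138 + 0 = 133170 + 0 = 133170$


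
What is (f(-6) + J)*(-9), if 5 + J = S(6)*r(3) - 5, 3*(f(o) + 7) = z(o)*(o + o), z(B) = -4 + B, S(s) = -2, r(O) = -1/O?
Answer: -213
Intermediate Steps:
f(o) = -7 + 2*o*(-4 + o)/3 (f(o) = -7 + ((-4 + o)*(o + o))/3 = -7 + ((-4 + o)*(2*o))/3 = -7 + (2*o*(-4 + o))/3 = -7 + 2*o*(-4 + o)/3)
J = -28/3 (J = -5 + (-(-2)/3 - 5) = -5 + (-2*(-1/3) - 5) = -5 + (2/3 - 5) = -5 - 13/3 = -28/3 ≈ -9.3333)
(f(-6) + J)*(-9) = ((-7 + (2/3)*(-6)*(-4 - 6)) - 28/3)*(-9) = ((-7 + (2/3)*(-6)*(-10)) - 28/3)*(-9) = ((-7 + 40) - 28/3)*(-9) = (33 - 28/3)*(-9) = (71/3)*(-9) = -213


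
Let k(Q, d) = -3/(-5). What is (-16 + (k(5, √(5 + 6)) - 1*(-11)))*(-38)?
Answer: 836/5 ≈ 167.20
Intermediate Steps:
k(Q, d) = ⅗ (k(Q, d) = -3*(-⅕) = ⅗)
(-16 + (k(5, √(5 + 6)) - 1*(-11)))*(-38) = (-16 + (⅗ - 1*(-11)))*(-38) = (-16 + (⅗ + 11))*(-38) = (-16 + 58/5)*(-38) = -22/5*(-38) = 836/5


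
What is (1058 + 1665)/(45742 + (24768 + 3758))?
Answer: 2723/74268 ≈ 0.036664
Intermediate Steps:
(1058 + 1665)/(45742 + (24768 + 3758)) = 2723/(45742 + 28526) = 2723/74268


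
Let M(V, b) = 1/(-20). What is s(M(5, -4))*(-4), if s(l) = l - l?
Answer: 0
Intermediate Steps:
M(V, b) = -1/20
s(l) = 0
s(M(5, -4))*(-4) = 0*(-4) = 0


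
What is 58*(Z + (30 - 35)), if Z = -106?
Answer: -6438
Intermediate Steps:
58*(Z + (30 - 35)) = 58*(-106 + (30 - 35)) = 58*(-106 - 5) = 58*(-111) = -6438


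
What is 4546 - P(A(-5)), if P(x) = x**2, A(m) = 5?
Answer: 4521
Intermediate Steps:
4546 - P(A(-5)) = 4546 - 1*5**2 = 4546 - 1*25 = 4546 - 25 = 4521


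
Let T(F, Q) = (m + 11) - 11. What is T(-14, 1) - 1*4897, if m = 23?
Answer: -4874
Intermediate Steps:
T(F, Q) = 23 (T(F, Q) = (23 + 11) - 11 = 34 - 11 = 23)
T(-14, 1) - 1*4897 = 23 - 1*4897 = 23 - 4897 = -4874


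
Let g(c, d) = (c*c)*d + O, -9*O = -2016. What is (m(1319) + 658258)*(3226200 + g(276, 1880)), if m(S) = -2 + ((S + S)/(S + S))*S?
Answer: 96586384785800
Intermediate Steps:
O = 224 (O = -⅑*(-2016) = 224)
g(c, d) = 224 + d*c² (g(c, d) = (c*c)*d + 224 = c²*d + 224 = d*c² + 224 = 224 + d*c²)
m(S) = -2 + S (m(S) = -2 + ((2*S)/((2*S)))*S = -2 + ((2*S)*(1/(2*S)))*S = -2 + 1*S = -2 + S)
(m(1319) + 658258)*(3226200 + g(276, 1880)) = ((-2 + 1319) + 658258)*(3226200 + (224 + 1880*276²)) = (1317 + 658258)*(3226200 + (224 + 1880*76176)) = 659575*(3226200 + (224 + 143210880)) = 659575*(3226200 + 143211104) = 659575*146437304 = 96586384785800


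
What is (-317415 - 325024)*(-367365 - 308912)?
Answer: 434466719603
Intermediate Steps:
(-317415 - 325024)*(-367365 - 308912) = -642439*(-676277) = 434466719603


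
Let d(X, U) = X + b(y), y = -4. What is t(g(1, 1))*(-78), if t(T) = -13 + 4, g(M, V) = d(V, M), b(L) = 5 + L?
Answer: 702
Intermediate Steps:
d(X, U) = 1 + X (d(X, U) = X + (5 - 4) = X + 1 = 1 + X)
g(M, V) = 1 + V
t(T) = -9
t(g(1, 1))*(-78) = -9*(-78) = 702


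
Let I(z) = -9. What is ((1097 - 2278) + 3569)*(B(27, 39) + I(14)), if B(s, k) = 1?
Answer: -19104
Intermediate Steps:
((1097 - 2278) + 3569)*(B(27, 39) + I(14)) = ((1097 - 2278) + 3569)*(1 - 9) = (-1181 + 3569)*(-8) = 2388*(-8) = -19104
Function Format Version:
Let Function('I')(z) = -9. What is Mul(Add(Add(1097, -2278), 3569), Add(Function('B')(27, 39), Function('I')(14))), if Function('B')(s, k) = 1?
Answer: -19104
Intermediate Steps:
Mul(Add(Add(1097, -2278), 3569), Add(Function('B')(27, 39), Function('I')(14))) = Mul(Add(Add(1097, -2278), 3569), Add(1, -9)) = Mul(Add(-1181, 3569), -8) = Mul(2388, -8) = -19104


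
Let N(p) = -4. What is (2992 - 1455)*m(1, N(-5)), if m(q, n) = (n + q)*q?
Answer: -4611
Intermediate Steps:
m(q, n) = q*(n + q)
(2992 - 1455)*m(1, N(-5)) = (2992 - 1455)*(1*(-4 + 1)) = 1537*(1*(-3)) = 1537*(-3) = -4611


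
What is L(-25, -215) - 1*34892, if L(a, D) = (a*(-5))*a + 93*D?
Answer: -58012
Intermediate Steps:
L(a, D) = -5*a**2 + 93*D (L(a, D) = (-5*a)*a + 93*D = -5*a**2 + 93*D)
L(-25, -215) - 1*34892 = (-5*(-25)**2 + 93*(-215)) - 1*34892 = (-5*625 - 19995) - 34892 = (-3125 - 19995) - 34892 = -23120 - 34892 = -58012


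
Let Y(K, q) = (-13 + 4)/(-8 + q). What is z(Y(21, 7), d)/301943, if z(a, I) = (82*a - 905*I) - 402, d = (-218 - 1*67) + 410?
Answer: -112789/301943 ≈ -0.37354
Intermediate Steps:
Y(K, q) = -9/(-8 + q)
d = 125 (d = (-218 - 67) + 410 = -285 + 410 = 125)
z(a, I) = -402 - 905*I + 82*a (z(a, I) = (-905*I + 82*a) - 402 = -402 - 905*I + 82*a)
z(Y(21, 7), d)/301943 = (-402 - 905*125 + 82*(-9/(-8 + 7)))/301943 = (-402 - 113125 + 82*(-9/(-1)))*(1/301943) = (-402 - 113125 + 82*(-9*(-1)))*(1/301943) = (-402 - 113125 + 82*9)*(1/301943) = (-402 - 113125 + 738)*(1/301943) = -112789*1/301943 = -112789/301943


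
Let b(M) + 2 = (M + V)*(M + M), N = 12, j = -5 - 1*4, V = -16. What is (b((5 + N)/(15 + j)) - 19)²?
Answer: 2961841/324 ≈ 9141.5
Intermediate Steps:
j = -9 (j = -5 - 4 = -9)
b(M) = -2 + 2*M*(-16 + M) (b(M) = -2 + (M - 16)*(M + M) = -2 + (-16 + M)*(2*M) = -2 + 2*M*(-16 + M))
(b((5 + N)/(15 + j)) - 19)² = ((-2 - 32*(5 + 12)/(15 - 9) + 2*((5 + 12)/(15 - 9))²) - 19)² = ((-2 - 544/6 + 2*(17/6)²) - 19)² = ((-2 - 544/6 + 2*(17*(⅙))²) - 19)² = ((-2 - 32*17/6 + 2*(17/6)²) - 19)² = ((-2 - 272/3 + 2*(289/36)) - 19)² = ((-2 - 272/3 + 289/18) - 19)² = (-1379/18 - 19)² = (-1721/18)² = 2961841/324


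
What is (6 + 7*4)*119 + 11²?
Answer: 4167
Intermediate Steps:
(6 + 7*4)*119 + 11² = (6 + 28)*119 + 121 = 34*119 + 121 = 4046 + 121 = 4167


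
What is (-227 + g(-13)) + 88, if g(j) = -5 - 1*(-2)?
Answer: -142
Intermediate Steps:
g(j) = -3 (g(j) = -5 + 2 = -3)
(-227 + g(-13)) + 88 = (-227 - 3) + 88 = -230 + 88 = -142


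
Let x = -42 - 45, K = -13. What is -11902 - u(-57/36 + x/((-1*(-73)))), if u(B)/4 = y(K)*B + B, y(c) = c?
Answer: -878570/73 ≈ -12035.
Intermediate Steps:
x = -87
u(B) = -48*B (u(B) = 4*(-13*B + B) = 4*(-12*B) = -48*B)
-11902 - u(-57/36 + x/((-1*(-73)))) = -11902 - (-48)*(-57/36 - 87/((-1*(-73)))) = -11902 - (-48)*(-57*1/36 - 87/73) = -11902 - (-48)*(-19/12 - 87*1/73) = -11902 - (-48)*(-19/12 - 87/73) = -11902 - (-48)*(-2431)/876 = -11902 - 1*9724/73 = -11902 - 9724/73 = -878570/73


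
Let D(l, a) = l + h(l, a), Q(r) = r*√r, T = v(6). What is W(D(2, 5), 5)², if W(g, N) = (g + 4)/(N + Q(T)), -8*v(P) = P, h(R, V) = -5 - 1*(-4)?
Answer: 1600/(40 - 3*I*√3)² ≈ 0.95077 + 0.25126*I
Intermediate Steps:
h(R, V) = -1 (h(R, V) = -5 + 4 = -1)
v(P) = -P/8
T = -¾ (T = -⅛*6 = -¾ ≈ -0.75000)
Q(r) = r^(3/2)
D(l, a) = -1 + l (D(l, a) = l - 1 = -1 + l)
W(g, N) = (4 + g)/(N - 3*I*√3/8) (W(g, N) = (g + 4)/(N + (-¾)^(3/2)) = (4 + g)/(N - 3*I*√3/8))
W(D(2, 5), 5)² = (8*(4 + (-1 + 2))/(8*5 - 3*I*√3))² = (8*(4 + 1)/(40 - 3*I*√3))² = (8*5/(40 - 3*I*√3))² = (40/(40 - 3*I*√3))² = 1600/(40 - 3*I*√3)²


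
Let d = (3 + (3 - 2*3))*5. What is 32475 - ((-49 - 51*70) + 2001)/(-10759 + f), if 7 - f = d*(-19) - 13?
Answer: 348747407/10739 ≈ 32475.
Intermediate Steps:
d = 0 (d = (3 + (3 - 6))*5 = (3 - 3)*5 = 0*5 = 0)
f = 20 (f = 7 - (0*(-19) - 13) = 7 - (0 - 13) = 7 - 1*(-13) = 7 + 13 = 20)
32475 - ((-49 - 51*70) + 2001)/(-10759 + f) = 32475 - ((-49 - 51*70) + 2001)/(-10759 + 20) = 32475 - ((-49 - 3570) + 2001)/(-10739) = 32475 - (-3619 + 2001)*(-1)/10739 = 32475 - (-1618)*(-1)/10739 = 32475 - 1*1618/10739 = 32475 - 1618/10739 = 348747407/10739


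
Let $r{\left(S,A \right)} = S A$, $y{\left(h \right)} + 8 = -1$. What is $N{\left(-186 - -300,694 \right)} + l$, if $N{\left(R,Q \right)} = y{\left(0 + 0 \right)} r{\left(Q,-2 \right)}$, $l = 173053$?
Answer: $185545$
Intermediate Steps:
$y{\left(h \right)} = -9$ ($y{\left(h \right)} = -8 - 1 = -9$)
$r{\left(S,A \right)} = A S$
$N{\left(R,Q \right)} = 18 Q$ ($N{\left(R,Q \right)} = - 9 \left(- 2 Q\right) = 18 Q$)
$N{\left(-186 - -300,694 \right)} + l = 18 \cdot 694 + 173053 = 12492 + 173053 = 185545$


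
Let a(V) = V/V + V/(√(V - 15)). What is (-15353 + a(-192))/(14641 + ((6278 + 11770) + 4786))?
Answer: -15352/37475 + 64*I*√23/861925 ≈ -0.40966 + 0.0003561*I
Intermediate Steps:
a(V) = 1 + V/√(-15 + V) (a(V) = 1 + V/(√(-15 + V)) = 1 + V/√(-15 + V))
(-15353 + a(-192))/(14641 + ((6278 + 11770) + 4786)) = (-15353 + (1 - 192/√(-15 - 192)))/(14641 + ((6278 + 11770) + 4786)) = (-15353 + (1 - (-64)*I*√23/23))/(14641 + (18048 + 4786)) = (-15353 + (1 - (-64)*I*√23/23))/(14641 + 22834) = (-15353 + (1 + 64*I*√23/23))/37475 = (-15352 + 64*I*√23/23)*(1/37475) = -15352/37475 + 64*I*√23/861925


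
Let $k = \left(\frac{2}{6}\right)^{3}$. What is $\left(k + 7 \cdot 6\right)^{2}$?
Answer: $\frac{1288225}{729} \approx 1767.1$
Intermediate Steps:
$k = \frac{1}{27}$ ($k = \left(2 \cdot \frac{1}{6}\right)^{3} = \left(\frac{1}{3}\right)^{3} = \frac{1}{27} \approx 0.037037$)
$\left(k + 7 \cdot 6\right)^{2} = \left(\frac{1}{27} + 7 \cdot 6\right)^{2} = \left(\frac{1}{27} + 42\right)^{2} = \left(\frac{1135}{27}\right)^{2} = \frac{1288225}{729}$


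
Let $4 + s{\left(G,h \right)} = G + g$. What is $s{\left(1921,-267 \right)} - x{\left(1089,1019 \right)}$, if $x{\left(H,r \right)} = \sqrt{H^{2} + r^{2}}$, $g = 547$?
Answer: $2464 - \sqrt{2224282} \approx 972.6$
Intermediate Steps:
$s{\left(G,h \right)} = 543 + G$ ($s{\left(G,h \right)} = -4 + \left(G + 547\right) = -4 + \left(547 + G\right) = 543 + G$)
$s{\left(1921,-267 \right)} - x{\left(1089,1019 \right)} = \left(543 + 1921\right) - \sqrt{1089^{2} + 1019^{2}} = 2464 - \sqrt{1185921 + 1038361} = 2464 - \sqrt{2224282}$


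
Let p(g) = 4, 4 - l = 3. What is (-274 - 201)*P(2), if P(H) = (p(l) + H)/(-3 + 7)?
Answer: -1425/2 ≈ -712.50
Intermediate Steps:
l = 1 (l = 4 - 1*3 = 4 - 3 = 1)
P(H) = 1 + H/4 (P(H) = (4 + H)/(-3 + 7) = (4 + H)/4 = (4 + H)*(¼) = 1 + H/4)
(-274 - 201)*P(2) = (-274 - 201)*(1 + (¼)*2) = -475*(1 + ½) = -475*3/2 = -1425/2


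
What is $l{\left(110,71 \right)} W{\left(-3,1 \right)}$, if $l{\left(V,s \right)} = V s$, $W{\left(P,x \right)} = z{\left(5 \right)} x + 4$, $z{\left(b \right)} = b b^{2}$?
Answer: $1007490$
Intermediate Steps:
$z{\left(b \right)} = b^{3}$
$W{\left(P,x \right)} = 4 + 125 x$ ($W{\left(P,x \right)} = 5^{3} x + 4 = 125 x + 4 = 4 + 125 x$)
$l{\left(110,71 \right)} W{\left(-3,1 \right)} = 110 \cdot 71 \left(4 + 125 \cdot 1\right) = 7810 \left(4 + 125\right) = 7810 \cdot 129 = 1007490$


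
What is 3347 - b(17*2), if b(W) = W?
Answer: 3313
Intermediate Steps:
3347 - b(17*2) = 3347 - 17*2 = 3347 - 1*34 = 3347 - 34 = 3313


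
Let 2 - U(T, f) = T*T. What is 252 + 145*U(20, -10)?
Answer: -57458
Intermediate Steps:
U(T, f) = 2 - T**2 (U(T, f) = 2 - T*T = 2 - T**2)
252 + 145*U(20, -10) = 252 + 145*(2 - 1*20**2) = 252 + 145*(2 - 1*400) = 252 + 145*(2 - 400) = 252 + 145*(-398) = 252 - 57710 = -57458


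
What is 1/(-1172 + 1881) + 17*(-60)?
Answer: -723179/709 ≈ -1020.0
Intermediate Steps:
1/(-1172 + 1881) + 17*(-60) = 1/709 - 1020 = -723179/709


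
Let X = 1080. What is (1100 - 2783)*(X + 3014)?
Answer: -6890202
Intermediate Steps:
(1100 - 2783)*(X + 3014) = (1100 - 2783)*(1080 + 3014) = -1683*4094 = -6890202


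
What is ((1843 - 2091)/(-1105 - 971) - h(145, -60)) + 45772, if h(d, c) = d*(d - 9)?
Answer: 13521050/519 ≈ 26052.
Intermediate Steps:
h(d, c) = d*(-9 + d)
((1843 - 2091)/(-1105 - 971) - h(145, -60)) + 45772 = ((1843 - 2091)/(-1105 - 971) - 145*(-9 + 145)) + 45772 = (-248/(-2076) - 145*136) + 45772 = (-248*(-1/2076) - 1*19720) + 45772 = (62/519 - 19720) + 45772 = -10234618/519 + 45772 = 13521050/519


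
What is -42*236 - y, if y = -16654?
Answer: 6742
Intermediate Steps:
-42*236 - y = -42*236 - 1*(-16654) = -9912 + 16654 = 6742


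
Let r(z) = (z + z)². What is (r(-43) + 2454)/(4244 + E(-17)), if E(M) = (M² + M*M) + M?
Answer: 1970/961 ≈ 2.0499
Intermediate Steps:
r(z) = 4*z² (r(z) = (2*z)² = 4*z²)
E(M) = M + 2*M² (E(M) = (M² + M²) + M = 2*M² + M = M + 2*M²)
(r(-43) + 2454)/(4244 + E(-17)) = (4*(-43)² + 2454)/(4244 - 17*(1 + 2*(-17))) = (4*1849 + 2454)/(4244 - 17*(1 - 34)) = (7396 + 2454)/(4244 - 17*(-33)) = 9850/(4244 + 561) = 9850/4805 = 9850*(1/4805) = 1970/961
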